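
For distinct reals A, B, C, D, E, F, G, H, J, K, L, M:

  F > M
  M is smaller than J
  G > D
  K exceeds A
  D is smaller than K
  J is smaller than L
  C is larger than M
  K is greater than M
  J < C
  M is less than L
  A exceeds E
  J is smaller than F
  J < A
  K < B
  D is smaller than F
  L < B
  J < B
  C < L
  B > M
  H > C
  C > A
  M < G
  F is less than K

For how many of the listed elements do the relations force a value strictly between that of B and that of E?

4

The relations place E below B. An element lies strictly between them when it is forced above E and also forced below B.
Above E: {A, K, C, H, L}. Below B: {M, J, A, D, F, K, C, L}.
Intersection: {A, K, C, L} — 4.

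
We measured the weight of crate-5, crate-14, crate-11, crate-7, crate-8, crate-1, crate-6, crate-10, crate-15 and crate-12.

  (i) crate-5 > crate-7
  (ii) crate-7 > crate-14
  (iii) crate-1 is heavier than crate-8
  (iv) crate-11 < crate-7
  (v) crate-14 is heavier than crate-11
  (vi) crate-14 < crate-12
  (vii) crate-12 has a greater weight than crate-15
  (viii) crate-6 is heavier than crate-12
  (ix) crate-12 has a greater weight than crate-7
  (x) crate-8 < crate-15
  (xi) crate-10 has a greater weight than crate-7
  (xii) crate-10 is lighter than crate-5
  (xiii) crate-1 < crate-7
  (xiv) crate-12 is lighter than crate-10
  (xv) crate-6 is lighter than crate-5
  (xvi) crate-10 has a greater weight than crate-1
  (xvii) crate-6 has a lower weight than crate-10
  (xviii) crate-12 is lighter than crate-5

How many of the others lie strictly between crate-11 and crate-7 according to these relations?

1

Chaining upward from crate-11 reaches: crate-14, crate-12, crate-6, crate-10, crate-5.
Chaining downward from crate-7 reaches: crate-8, crate-14, crate-1.
Strictly between crate-11 and crate-7 are those in both lists: crate-14 — 1 element.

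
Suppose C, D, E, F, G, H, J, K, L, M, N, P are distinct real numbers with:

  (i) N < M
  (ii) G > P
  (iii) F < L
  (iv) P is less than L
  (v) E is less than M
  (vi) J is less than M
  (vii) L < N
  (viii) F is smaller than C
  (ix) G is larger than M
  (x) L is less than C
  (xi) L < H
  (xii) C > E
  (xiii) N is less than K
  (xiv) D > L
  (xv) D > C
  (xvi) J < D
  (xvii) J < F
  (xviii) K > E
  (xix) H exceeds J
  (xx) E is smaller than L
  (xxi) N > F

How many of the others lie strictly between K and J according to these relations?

3

Chaining upward from J reaches: F, L, N, M, C, H, G, D.
Chaining downward from K reaches: P, F, E, L, N.
Strictly between J and K are those in both lists: F, L, N — 3 elements.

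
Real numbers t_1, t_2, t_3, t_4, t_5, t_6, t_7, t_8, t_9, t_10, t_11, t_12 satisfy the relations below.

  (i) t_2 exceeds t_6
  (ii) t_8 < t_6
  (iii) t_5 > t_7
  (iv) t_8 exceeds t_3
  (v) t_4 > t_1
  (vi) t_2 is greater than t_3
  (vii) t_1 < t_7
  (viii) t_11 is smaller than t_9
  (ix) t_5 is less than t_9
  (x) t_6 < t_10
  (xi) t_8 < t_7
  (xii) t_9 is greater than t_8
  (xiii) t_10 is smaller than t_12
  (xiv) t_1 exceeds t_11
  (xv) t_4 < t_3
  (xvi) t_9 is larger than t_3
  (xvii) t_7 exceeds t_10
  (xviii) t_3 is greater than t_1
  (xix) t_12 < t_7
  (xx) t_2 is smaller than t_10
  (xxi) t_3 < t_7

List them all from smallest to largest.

Nothing is placed below t_11, so it is least; from there t_11 < t_1; t_1 < t_4; t_4 < t_3; t_3 < t_8; t_8 < t_6; t_6 < t_2; t_2 < t_10; t_10 < t_12; t_12 < t_7; t_7 < t_5; t_5 < t_9, each given directly.

t_11 < t_1 < t_4 < t_3 < t_8 < t_6 < t_2 < t_10 < t_12 < t_7 < t_5 < t_9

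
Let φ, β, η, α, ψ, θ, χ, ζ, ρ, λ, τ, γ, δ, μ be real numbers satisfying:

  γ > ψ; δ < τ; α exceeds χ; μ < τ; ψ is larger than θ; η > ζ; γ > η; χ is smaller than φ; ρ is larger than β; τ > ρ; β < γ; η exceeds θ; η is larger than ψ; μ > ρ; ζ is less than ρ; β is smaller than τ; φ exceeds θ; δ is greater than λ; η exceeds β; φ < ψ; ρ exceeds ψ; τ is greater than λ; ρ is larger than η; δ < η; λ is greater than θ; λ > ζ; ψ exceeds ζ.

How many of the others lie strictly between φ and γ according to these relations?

Chaining upward from φ reaches: ψ, η, ρ, μ, τ.
Chaining downward from γ reaches: β, χ, ζ, θ, λ, δ, ψ, η.
Strictly between φ and γ are those in both lists: ψ, η — 2 elements.

2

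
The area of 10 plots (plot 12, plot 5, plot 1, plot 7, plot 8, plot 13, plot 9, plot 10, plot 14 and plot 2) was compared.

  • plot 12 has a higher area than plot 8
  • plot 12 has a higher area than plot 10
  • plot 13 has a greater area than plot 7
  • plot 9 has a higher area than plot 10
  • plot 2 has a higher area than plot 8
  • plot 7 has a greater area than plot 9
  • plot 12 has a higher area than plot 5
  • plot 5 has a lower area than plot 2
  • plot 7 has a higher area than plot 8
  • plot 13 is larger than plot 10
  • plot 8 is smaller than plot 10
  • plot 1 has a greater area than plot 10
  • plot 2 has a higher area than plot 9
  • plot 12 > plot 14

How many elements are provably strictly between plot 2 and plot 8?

Chaining upward from plot 8 reaches: plot 10, plot 9, plot 12, plot 7, plot 13, plot 1.
Chaining downward from plot 2 reaches: plot 5, plot 10, plot 9.
Strictly between plot 8 and plot 2 are those in both lists: plot 10, plot 9 — 2 elements.

2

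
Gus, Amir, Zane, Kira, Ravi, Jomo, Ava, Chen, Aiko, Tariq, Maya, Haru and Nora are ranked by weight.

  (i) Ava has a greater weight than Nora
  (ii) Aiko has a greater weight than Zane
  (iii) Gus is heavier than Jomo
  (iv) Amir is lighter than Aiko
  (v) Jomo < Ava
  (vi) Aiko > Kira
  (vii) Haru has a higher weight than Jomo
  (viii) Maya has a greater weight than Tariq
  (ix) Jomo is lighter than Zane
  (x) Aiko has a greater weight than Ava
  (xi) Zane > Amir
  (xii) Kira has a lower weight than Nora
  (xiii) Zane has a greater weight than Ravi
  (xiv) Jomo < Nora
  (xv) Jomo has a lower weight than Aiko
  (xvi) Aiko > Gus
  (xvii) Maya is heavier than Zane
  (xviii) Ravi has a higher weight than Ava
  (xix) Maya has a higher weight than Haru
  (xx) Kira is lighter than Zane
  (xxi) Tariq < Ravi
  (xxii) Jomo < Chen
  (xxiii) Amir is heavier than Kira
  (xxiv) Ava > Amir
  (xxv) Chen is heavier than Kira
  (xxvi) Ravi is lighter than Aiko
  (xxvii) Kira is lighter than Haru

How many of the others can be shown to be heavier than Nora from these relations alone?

5

The elements the relations force above Nora are Ava, Ravi, Zane, Maya, Aiko — no chain reaches any other.
That is 5.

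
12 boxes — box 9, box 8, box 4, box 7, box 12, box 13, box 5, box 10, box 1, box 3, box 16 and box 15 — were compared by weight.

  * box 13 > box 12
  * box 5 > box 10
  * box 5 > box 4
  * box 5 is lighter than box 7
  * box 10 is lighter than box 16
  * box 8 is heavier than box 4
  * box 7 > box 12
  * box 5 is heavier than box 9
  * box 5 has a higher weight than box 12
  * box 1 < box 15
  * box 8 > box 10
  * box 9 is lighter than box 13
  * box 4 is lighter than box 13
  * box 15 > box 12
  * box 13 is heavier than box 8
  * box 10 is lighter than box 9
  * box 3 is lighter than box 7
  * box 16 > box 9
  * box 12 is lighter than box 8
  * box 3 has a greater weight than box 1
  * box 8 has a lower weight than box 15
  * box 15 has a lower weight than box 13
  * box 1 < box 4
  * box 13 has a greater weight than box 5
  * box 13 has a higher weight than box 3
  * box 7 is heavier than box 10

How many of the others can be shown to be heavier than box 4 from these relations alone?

5

Directly above box 4: box 8, box 5, box 13.
One step further: box 15, box 7 (5 so far).
Nothing else is reachable above box 4; 5 in all.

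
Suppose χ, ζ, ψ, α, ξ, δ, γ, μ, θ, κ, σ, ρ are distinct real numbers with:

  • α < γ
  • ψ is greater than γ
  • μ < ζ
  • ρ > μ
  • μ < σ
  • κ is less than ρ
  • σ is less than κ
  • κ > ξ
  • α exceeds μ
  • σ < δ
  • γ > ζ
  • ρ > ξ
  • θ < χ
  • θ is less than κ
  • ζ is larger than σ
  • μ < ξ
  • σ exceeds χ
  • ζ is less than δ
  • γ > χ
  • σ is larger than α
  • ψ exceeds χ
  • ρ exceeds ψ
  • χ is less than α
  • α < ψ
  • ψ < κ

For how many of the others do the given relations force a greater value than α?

The elements the relations force above α are σ, ζ, δ, γ, ψ, κ, ρ — no chain reaches any other.
That is 7.

7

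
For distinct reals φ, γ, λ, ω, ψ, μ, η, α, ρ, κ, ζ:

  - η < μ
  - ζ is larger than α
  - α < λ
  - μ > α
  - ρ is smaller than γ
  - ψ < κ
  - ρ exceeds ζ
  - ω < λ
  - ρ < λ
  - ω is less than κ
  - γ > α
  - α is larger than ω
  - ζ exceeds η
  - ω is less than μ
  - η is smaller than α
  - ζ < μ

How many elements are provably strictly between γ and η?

3

Chaining upward from η reaches: α, ζ, μ, ρ, λ.
Chaining downward from γ reaches: ω, α, ζ, ρ.
Strictly between η and γ are those in both lists: α, ζ, ρ — 3 elements.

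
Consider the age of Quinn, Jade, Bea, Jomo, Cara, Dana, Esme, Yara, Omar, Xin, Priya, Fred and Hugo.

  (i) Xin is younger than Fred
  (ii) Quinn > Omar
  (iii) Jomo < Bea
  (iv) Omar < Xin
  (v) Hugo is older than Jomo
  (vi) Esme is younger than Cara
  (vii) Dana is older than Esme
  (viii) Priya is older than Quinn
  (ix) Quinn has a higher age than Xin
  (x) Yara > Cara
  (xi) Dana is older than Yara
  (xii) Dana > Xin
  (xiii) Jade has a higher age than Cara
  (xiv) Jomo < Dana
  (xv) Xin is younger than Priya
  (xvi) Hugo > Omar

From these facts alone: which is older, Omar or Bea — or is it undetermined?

undetermined

Following every chain through Omar: above Omar we get Xin, Quinn, Priya, Hugo, Dana, Fred.
Bea is not reached, and no chain runs the other way from Bea to Omar.
So the given relations leave the order of Omar and Bea undetermined.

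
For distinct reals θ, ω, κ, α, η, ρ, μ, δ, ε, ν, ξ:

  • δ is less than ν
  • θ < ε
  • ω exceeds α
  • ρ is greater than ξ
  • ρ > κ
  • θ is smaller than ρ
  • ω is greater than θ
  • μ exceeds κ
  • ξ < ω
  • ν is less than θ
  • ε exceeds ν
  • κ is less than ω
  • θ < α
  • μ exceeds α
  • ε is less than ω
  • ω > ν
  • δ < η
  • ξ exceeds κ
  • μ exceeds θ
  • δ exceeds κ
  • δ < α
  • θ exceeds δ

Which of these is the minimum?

Chaining upward from κ: directly above it, δ, ξ, ρ, ω, μ; then ν, η, θ, α; then ε.
That covers every other element, and nothing is given below κ, so κ is the minimum.

κ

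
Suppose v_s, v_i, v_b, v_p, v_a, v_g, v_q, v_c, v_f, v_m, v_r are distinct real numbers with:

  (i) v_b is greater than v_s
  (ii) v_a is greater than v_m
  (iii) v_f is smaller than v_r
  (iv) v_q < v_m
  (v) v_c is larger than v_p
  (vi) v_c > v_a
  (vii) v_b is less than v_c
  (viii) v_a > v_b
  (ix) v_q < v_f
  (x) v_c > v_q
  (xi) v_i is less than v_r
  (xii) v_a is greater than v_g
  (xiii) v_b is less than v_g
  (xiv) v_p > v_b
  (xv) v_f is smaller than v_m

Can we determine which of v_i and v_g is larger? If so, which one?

undetermined

Following every chain through v_i: above v_i we get v_r.
v_g is not reached, and no chain runs the other way from v_g to v_i.
So the given relations leave the order of v_i and v_g undetermined.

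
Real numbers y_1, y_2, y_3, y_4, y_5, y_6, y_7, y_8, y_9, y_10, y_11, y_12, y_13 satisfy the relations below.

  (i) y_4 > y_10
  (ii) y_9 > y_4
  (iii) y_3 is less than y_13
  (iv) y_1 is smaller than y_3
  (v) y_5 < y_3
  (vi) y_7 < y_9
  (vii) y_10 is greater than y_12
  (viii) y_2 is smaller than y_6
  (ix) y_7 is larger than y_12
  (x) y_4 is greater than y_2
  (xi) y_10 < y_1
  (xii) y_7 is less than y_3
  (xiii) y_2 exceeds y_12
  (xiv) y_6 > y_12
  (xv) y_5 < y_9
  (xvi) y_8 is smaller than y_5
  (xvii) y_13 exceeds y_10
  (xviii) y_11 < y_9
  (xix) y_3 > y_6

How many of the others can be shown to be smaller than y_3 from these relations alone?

8

Directly below y_3: y_6, y_1, y_7, y_5.
One step further: y_8, y_12, y_2, y_10 (8 so far).
Nothing else is reachable below y_3; 8 in all.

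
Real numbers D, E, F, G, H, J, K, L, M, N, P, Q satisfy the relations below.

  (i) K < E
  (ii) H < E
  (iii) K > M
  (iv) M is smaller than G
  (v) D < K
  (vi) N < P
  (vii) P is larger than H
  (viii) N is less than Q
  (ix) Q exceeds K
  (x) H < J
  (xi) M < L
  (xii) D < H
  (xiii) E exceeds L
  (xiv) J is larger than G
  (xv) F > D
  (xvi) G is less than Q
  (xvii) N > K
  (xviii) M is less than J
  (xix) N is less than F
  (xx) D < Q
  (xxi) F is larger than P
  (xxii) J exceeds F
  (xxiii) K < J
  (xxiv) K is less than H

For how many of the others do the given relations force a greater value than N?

Directly above N: Q, P, F.
One step further: J (4 so far).
No other element is forced above N by the given relations, so the count is 4.

4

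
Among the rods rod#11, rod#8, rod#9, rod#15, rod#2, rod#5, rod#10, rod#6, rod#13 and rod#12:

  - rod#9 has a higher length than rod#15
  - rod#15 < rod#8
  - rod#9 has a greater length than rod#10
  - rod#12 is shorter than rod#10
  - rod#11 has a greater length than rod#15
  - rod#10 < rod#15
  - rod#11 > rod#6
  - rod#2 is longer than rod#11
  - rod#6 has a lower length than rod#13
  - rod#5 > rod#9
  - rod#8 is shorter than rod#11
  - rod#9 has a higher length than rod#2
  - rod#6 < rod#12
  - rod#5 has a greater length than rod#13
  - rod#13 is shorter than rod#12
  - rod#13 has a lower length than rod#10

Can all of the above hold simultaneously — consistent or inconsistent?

Every relation is compatible with rod#6 < rod#13 < rod#12 < rod#10 < rod#15 < rod#8 < rod#11 < rod#2 < rod#9 < rod#5; the set is consistent.

consistent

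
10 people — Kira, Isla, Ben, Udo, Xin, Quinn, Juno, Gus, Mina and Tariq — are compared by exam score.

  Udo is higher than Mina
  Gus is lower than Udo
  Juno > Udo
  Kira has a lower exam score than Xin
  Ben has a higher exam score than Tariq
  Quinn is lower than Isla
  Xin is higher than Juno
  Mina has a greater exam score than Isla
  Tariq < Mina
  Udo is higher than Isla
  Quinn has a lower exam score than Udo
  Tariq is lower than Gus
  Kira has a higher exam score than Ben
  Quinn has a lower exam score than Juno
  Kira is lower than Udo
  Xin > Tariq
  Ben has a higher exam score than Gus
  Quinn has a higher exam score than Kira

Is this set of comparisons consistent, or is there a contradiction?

The single ordering Tariq < Gus < Ben < Kira < Quinn < Isla < Mina < Udo < Juno < Xin satisfies every listed relation, so no contradiction arises.

consistent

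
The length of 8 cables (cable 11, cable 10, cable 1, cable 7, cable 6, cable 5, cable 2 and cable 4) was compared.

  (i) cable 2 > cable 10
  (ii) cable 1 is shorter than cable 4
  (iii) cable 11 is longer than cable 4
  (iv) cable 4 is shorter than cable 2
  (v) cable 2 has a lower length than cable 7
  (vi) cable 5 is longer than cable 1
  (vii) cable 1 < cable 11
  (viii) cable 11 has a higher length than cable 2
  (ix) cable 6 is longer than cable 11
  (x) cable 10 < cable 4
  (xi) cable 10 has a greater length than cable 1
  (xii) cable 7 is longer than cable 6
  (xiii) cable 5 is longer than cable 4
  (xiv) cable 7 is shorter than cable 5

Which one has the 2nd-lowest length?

Chaining the given pairs: cable 1 < cable 10 < cable 4 < cable 2 < cable 11 < cable 6 < cable 7 < cable 5.
The 2nd smallest is cable 10.

cable 10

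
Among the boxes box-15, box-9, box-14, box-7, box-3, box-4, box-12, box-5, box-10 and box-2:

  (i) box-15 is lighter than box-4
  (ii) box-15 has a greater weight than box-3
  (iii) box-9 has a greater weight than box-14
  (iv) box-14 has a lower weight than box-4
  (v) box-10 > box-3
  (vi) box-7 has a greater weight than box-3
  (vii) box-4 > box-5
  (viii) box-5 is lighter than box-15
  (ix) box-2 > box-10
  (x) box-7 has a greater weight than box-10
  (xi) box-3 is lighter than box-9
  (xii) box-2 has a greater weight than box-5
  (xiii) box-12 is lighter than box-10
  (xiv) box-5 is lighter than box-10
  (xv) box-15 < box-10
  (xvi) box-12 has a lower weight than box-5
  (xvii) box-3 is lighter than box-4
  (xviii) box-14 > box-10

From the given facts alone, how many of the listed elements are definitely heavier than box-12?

Directly above box-12: box-5, box-10.
One step further: box-15, box-14, box-4, box-7, box-2 (7 so far).
One step further: box-9 (8 so far).
No other element is forced above box-12 by the given relations, so the count is 8.

8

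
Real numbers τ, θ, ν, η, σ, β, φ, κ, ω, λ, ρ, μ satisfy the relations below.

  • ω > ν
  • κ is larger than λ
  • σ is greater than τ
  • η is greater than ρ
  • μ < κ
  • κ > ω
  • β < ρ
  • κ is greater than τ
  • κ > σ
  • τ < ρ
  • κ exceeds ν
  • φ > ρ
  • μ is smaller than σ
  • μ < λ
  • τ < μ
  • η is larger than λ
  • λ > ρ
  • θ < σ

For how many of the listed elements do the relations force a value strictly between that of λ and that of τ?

2

Chaining upward from τ reaches: ρ, φ, μ, η, σ, κ.
Chaining downward from λ reaches: β, ρ, μ.
Strictly between τ and λ are those in both lists: ρ, μ — 2 elements.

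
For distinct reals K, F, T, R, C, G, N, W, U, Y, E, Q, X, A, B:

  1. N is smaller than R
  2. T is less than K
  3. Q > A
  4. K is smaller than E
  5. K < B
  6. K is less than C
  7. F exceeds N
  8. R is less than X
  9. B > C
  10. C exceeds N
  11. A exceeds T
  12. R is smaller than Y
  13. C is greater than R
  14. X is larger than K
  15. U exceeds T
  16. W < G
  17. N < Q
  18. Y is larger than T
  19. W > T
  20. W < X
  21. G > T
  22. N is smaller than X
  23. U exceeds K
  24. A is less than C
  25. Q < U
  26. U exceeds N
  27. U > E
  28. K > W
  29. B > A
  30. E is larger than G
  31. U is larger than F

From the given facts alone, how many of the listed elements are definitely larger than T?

11

Directly above T: W, K, A, Y, G, U.
One step further: C, X, B, Q, E (11 so far).
Nothing else is reachable above T; 11 in all.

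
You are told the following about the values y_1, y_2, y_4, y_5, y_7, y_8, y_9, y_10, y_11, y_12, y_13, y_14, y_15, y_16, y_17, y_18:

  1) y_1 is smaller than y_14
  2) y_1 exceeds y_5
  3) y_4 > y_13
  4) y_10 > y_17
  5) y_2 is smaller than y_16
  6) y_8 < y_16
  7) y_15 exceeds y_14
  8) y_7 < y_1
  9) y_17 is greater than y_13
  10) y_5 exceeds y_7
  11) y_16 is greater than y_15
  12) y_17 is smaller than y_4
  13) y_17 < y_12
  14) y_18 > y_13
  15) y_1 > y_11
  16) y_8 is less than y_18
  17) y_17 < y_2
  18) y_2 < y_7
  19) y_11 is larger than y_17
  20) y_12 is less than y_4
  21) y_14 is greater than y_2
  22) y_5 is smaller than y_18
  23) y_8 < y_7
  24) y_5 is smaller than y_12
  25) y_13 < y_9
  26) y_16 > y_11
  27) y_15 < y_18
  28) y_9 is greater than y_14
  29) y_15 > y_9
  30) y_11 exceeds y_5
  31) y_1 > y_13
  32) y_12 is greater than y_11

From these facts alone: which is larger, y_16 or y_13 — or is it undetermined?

y_13 < y_17 and y_17 < y_2 give y_13 < y_2.
With y_2 < y_7: y_13 < y_17 < y_2 < y_7.
With y_7 < y_5: y_13 < y_17 < y_2 < y_7 < y_5.
Then y_5 < y_11 extends the chain to y_11.
With y_11 < y_1: y_13 < y_17 < y_2 < y_7 < y_5 < y_11 < y_1.
With y_1 < y_14: y_13 < y_17 < y_2 < y_7 < y_5 < y_11 < y_1 < y_14.
With y_14 < y_9: y_13 < y_17 < y_2 < y_7 < y_5 < y_11 < y_1 < y_14 < y_9.
With y_9 < y_15: y_13 < y_17 < y_2 < y_7 < y_5 < y_11 < y_1 < y_14 < y_9 < y_15.
With y_15 < y_16: y_13 < y_17 < y_2 < y_7 < y_5 < y_11 < y_1 < y_14 < y_9 < y_15 < y_16.
So y_16 is larger.

y_16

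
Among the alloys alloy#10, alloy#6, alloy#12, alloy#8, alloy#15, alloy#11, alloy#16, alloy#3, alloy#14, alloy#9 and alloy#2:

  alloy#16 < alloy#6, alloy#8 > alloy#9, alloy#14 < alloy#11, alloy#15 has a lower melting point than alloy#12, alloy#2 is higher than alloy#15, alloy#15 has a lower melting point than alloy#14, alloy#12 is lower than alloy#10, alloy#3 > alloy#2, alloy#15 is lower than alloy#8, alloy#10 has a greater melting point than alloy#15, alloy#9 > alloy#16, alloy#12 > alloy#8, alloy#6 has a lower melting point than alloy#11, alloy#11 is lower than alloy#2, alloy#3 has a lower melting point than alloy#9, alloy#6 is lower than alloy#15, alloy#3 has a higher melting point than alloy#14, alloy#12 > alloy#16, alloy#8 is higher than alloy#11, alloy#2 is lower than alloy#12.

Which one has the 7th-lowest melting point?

alloy#3

The consecutive relations fix a unique order: alloy#16 < alloy#6 < alloy#15 < alloy#14 < alloy#11 < alloy#2 < alloy#3 < alloy#9 < alloy#8 < alloy#12 < alloy#10.
Counting 7 from the smallest end gives alloy#3.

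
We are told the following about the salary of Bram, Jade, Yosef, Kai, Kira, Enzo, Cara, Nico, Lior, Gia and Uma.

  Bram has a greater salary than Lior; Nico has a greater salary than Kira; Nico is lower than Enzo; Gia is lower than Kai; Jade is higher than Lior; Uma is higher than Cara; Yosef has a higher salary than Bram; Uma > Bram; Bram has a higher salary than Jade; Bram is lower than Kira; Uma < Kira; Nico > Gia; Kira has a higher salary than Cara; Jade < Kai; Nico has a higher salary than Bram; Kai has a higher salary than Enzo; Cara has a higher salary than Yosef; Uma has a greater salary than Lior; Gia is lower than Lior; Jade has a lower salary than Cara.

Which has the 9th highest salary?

Piecing the relations together gives one ordering: Gia < Lior < Jade < Bram < Yosef < Cara < Uma < Kira < Nico < Enzo < Kai.
The 9th largest is Jade.

Jade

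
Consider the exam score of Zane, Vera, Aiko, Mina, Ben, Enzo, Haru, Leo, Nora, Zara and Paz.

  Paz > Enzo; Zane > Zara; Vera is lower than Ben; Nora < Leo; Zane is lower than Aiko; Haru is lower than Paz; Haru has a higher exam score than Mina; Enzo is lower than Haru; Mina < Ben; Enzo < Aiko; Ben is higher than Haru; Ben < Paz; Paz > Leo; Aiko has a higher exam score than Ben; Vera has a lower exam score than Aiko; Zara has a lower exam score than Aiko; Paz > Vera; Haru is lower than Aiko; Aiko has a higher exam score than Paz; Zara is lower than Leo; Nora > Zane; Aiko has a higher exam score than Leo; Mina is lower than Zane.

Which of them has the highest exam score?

Aiko

Chaining downward from Aiko: directly below it, Enzo, Haru, Zara, Vera, Zane, Ben, Leo, Paz; then Mina, Nora.
That covers every other element, and nothing is given above Aiko, so Aiko is the highest exam score.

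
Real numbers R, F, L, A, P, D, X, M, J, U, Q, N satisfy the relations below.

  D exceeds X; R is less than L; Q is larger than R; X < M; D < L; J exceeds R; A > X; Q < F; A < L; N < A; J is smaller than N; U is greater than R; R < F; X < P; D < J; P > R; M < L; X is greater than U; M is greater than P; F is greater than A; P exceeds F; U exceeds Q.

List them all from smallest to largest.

The consecutive links are each given: R < Q; Q < U; U < X; X < D; D < J; J < N; N < A; A < F; F < P; P < M; M < L.

R < Q < U < X < D < J < N < A < F < P < M < L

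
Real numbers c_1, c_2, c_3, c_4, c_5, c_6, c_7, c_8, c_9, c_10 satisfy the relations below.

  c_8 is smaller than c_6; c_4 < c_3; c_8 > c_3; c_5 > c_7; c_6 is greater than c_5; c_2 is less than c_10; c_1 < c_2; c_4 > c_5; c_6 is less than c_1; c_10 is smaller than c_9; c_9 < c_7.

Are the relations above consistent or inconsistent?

Chaining the given relations yields c_9 < c_7 < c_5 < c_4 < c_3 < c_8 < c_6 < c_1 < c_2 < c_10, so c_9 < c_10. But one relation states c_10 < c_9. These cannot both hold.

inconsistent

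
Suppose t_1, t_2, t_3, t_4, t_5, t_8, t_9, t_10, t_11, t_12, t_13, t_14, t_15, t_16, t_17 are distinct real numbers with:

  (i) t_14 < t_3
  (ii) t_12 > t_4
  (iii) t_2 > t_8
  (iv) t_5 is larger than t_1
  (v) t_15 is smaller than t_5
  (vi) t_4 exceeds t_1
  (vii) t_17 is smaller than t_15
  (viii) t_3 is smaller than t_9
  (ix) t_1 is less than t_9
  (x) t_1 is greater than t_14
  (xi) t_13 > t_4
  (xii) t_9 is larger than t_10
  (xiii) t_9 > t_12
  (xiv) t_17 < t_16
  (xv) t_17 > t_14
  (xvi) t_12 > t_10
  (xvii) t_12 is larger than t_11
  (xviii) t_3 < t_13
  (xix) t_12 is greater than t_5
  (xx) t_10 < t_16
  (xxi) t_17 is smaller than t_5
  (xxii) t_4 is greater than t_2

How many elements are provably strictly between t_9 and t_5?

Chaining upward from t_5 reaches: t_12.
Chaining downward from t_9 reaches: t_14, t_3, t_17, t_1, t_8, t_15, t_2, t_4, t_10, t_11, t_12.
Strictly between t_5 and t_9 are those in both lists: t_12 — 1 element.

1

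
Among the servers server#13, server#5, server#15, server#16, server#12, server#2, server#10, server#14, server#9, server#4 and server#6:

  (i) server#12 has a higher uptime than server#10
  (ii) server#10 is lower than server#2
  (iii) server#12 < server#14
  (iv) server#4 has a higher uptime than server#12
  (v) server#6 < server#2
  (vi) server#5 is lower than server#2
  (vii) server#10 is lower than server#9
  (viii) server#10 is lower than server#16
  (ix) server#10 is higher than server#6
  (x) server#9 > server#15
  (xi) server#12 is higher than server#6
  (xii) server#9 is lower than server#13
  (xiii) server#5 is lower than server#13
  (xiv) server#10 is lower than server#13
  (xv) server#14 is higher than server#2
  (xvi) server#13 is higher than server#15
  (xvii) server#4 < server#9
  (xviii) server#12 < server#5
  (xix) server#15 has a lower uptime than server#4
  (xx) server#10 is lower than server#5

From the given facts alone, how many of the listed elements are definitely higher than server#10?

From server#10 the given relations immediately reach server#12, server#5, server#16, server#2, server#9, server#13.
From those, server#4, server#14 — 8 in total.
Nothing else is reachable above server#10; 8 in all.

8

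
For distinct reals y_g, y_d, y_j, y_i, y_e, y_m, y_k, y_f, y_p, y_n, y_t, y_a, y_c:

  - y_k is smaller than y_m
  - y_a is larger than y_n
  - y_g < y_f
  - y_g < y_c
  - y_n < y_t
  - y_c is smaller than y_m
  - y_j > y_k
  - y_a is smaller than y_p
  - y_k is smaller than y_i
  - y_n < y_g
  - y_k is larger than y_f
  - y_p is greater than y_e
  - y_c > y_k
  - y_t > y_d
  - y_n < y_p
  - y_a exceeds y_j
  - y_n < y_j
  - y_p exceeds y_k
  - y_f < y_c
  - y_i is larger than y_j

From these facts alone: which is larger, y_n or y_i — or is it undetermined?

The relevant relations are y_n < y_g; y_g < y_f; y_f < y_k; y_k < y_j; y_j < y_i.
Together: y_n < y_g < y_f < y_k < y_j < y_i.
So y_i is larger.

y_i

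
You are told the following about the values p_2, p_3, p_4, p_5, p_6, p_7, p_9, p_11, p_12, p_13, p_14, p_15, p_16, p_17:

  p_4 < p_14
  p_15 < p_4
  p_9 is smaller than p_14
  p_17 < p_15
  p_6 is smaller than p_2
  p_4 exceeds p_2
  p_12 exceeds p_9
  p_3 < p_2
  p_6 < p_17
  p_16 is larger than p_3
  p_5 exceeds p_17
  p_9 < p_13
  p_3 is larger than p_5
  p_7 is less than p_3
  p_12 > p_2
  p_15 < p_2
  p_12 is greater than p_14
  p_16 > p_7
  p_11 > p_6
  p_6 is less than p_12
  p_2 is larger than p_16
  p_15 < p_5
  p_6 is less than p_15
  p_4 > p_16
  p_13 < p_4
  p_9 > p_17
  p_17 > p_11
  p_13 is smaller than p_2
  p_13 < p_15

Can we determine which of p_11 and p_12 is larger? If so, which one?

The relevant relations are p_11 < p_17; p_17 < p_9; p_9 < p_13; p_13 < p_15; p_15 < p_5; p_5 < p_3; p_3 < p_16; p_16 < p_2; p_2 < p_4; p_4 < p_14; p_14 < p_12.
Chaining these gives p_11 < p_17 < p_9 < p_13 < p_15 < p_5 < p_3 < p_16 < p_2 < p_4 < p_14 < p_12.
So p_12 is larger.

p_12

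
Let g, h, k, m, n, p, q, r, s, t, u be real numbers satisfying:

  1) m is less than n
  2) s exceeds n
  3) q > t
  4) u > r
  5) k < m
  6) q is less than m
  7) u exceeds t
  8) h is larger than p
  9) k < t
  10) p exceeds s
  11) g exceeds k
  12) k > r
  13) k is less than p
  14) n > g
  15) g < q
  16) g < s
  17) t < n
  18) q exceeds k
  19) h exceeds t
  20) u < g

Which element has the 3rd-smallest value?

t

The consecutive relations fix a unique order: r < k < t < u < g < q < m < n < s < p < h.
Counting 3 from the smallest end gives t.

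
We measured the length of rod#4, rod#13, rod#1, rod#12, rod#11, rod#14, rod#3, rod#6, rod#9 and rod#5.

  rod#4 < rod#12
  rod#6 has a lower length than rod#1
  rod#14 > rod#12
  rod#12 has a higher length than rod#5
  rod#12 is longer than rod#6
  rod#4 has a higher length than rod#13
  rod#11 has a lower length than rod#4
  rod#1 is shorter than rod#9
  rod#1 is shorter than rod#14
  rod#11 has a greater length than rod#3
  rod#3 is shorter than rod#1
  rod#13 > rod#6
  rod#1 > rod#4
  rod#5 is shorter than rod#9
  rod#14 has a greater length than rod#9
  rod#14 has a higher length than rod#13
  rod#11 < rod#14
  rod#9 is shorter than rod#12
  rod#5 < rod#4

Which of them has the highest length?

rod#14

Chaining downward from rod#14: directly below it, rod#11, rod#13, rod#1, rod#9, rod#12; then rod#3, rod#6, rod#5, rod#4.
That covers every other element, and nothing is given above rod#14, so rod#14 is the highest length.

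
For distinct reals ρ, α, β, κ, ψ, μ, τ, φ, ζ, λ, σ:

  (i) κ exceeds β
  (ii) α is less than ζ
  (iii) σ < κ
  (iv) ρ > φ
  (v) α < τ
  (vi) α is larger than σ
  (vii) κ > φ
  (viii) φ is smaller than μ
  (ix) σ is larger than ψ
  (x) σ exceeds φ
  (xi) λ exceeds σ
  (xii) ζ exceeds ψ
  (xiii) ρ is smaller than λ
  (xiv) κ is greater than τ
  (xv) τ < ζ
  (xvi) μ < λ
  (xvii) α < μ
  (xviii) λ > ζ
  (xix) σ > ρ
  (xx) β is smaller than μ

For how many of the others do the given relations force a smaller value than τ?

From τ the given relations immediately reach α.
From those, σ — 2 in total.
From those, φ, ψ, ρ — 5 in total.
Nothing else is reachable below τ; 5 in all.

5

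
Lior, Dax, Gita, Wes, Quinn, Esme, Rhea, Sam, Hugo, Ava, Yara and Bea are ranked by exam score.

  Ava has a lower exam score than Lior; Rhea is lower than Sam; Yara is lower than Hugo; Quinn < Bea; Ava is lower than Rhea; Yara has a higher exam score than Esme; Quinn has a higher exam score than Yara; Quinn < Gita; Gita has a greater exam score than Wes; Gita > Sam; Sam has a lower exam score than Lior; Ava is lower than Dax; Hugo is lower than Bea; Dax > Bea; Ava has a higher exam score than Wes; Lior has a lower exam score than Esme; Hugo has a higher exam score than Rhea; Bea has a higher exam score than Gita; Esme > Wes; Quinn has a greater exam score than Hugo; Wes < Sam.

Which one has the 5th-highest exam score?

Piecing the relations together gives one ordering: Wes < Ava < Rhea < Sam < Lior < Esme < Yara < Hugo < Quinn < Gita < Bea < Dax.
Counting 5 from the largest end gives Hugo.

Hugo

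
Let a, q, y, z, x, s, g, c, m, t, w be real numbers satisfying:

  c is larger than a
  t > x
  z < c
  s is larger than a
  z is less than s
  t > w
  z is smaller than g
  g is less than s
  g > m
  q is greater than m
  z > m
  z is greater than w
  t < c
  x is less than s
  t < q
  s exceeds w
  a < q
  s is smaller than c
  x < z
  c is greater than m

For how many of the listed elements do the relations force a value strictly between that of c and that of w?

4

The relations place w below c. An element lies strictly between them when it is forced above w and also forced below c.
Above w: {t, q, z, g, s}. Below c: {x, m, a, t, z, g, s}.
Intersection: {t, z, g, s} — 4.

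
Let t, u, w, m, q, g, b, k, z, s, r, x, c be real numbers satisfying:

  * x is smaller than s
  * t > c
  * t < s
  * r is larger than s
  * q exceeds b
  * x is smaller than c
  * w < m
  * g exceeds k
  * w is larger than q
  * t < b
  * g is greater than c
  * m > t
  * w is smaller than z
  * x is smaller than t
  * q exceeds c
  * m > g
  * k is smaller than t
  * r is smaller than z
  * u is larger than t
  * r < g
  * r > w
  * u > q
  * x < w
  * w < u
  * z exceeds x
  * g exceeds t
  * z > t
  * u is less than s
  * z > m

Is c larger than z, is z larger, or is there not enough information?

z

c < t and t < b give c < b.
With b < q: c < t < b < q.
Then q < w extends the chain to w.
Then w < u extends the chain to u.
With u < s: c < t < b < q < w < u < s.
Then s < r extends the chain to r.
With r < g: c < t < b < q < w < u < s < r < g.
With g < m: c < t < b < q < w < u < s < r < g < m.
Then m < z extends the chain to z.
So z is larger.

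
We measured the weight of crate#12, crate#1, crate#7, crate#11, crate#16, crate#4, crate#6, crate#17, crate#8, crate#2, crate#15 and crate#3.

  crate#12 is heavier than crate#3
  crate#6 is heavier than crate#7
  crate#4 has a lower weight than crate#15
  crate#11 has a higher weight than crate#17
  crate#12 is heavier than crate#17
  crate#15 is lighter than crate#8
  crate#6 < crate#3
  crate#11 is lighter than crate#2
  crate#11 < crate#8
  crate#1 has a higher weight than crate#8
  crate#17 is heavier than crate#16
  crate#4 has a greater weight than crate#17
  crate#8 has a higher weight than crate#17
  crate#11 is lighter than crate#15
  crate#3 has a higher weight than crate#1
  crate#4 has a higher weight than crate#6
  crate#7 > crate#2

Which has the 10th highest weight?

crate#11

The consecutive relations fix a unique order: crate#16 < crate#17 < crate#11 < crate#2 < crate#7 < crate#6 < crate#4 < crate#15 < crate#8 < crate#1 < crate#3 < crate#12.
Counting 10 from the largest end gives crate#11.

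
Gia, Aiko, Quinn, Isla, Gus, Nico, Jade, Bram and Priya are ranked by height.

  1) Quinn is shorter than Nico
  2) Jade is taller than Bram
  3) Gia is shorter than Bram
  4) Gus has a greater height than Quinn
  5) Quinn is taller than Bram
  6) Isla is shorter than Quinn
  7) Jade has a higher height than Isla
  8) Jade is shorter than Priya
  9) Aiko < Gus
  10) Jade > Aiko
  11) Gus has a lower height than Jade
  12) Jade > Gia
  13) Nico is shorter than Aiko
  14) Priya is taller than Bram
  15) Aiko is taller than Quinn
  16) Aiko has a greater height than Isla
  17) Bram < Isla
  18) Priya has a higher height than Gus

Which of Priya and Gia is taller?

Link the given pairs in sequence: Gia < Bram; Bram < Isla; Isla < Quinn; Quinn < Nico; Nico < Aiko; Aiko < Gus; Gus < Jade; Jade < Priya.
Together: Gia < Bram < Isla < Quinn < Nico < Aiko < Gus < Jade < Priya.
So Gia < Priya; Priya is the taller of the two.

Priya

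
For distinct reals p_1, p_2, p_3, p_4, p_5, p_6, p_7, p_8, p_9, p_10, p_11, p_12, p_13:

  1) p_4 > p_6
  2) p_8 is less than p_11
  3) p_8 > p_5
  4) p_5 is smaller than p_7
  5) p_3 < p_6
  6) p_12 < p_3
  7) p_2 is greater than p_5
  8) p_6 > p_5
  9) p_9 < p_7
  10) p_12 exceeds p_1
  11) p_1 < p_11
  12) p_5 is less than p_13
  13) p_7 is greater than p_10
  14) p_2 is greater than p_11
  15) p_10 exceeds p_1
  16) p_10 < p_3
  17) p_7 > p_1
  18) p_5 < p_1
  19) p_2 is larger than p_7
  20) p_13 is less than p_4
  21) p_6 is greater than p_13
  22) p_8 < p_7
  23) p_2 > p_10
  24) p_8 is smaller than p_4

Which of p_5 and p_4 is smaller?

Link the given pairs in sequence: p_5 < p_1; p_1 < p_12; p_12 < p_3; p_3 < p_6; p_6 < p_4.
Together: p_5 < p_1 < p_12 < p_3 < p_6 < p_4.
So p_5 < p_4; p_5 is the smaller of the two.

p_5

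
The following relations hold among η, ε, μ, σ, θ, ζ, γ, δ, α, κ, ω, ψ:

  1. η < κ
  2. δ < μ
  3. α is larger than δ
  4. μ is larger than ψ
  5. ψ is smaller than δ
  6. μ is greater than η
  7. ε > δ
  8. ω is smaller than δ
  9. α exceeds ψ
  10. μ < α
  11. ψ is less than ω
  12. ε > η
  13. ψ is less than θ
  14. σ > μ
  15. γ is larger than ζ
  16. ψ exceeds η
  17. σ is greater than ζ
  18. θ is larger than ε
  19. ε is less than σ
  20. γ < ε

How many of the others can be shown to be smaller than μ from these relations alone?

4

The elements the relations force below μ are η, ψ, ω, δ — no chain reaches any other.
That is 4.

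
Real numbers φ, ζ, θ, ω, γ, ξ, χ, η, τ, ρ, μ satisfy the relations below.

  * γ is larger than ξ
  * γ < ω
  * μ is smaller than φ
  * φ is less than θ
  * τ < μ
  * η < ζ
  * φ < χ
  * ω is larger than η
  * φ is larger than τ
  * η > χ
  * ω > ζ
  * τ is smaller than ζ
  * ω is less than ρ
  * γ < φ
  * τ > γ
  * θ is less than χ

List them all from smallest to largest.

Each adjacent pair is fixed by a given relation: ξ < γ; γ < τ; τ < μ; μ < φ; φ < θ; θ < χ; χ < η; η < ζ; ζ < ω; ω < ρ. Chaining them end to end gives the full order.

ξ < γ < τ < μ < φ < θ < χ < η < ζ < ω < ρ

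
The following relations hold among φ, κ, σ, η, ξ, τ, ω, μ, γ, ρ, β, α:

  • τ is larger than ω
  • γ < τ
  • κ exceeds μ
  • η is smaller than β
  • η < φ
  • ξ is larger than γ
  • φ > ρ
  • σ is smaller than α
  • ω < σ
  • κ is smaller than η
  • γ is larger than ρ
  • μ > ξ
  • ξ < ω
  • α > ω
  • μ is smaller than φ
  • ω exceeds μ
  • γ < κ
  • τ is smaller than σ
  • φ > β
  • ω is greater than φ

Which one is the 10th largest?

ξ

Piecing the relations together gives one ordering: ρ < γ < ξ < μ < κ < η < β < φ < ω < τ < σ < α.
The 10th largest is ξ.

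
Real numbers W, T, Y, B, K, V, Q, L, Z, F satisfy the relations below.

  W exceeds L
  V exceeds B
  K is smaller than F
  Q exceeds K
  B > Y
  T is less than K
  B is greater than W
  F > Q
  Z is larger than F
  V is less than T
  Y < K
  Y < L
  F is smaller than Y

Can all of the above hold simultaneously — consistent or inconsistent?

Chaining the given relations yields Y < L < W < B < V < T < K < Q < F, so Y < F. But one relation states F < Y. These cannot both hold.

inconsistent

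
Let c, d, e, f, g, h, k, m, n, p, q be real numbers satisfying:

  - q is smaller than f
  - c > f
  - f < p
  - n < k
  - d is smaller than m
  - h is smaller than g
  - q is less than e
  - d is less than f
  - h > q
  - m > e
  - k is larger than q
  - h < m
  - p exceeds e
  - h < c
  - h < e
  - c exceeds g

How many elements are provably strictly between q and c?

The relations place q below c. An element lies strictly between them when it is forced above q and also forced below c.
Above q: {k, f, h, g, e, m, p}. Below c: {d, f, h, g}.
Intersection: {f, h, g} — 3.

3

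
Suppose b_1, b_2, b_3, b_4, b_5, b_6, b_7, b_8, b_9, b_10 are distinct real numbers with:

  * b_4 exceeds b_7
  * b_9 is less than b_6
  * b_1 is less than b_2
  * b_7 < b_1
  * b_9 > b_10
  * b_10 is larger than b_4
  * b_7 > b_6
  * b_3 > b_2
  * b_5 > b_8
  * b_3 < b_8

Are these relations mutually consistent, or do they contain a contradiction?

Chaining the given relations yields b_4 < b_10 < b_9 < b_6 < b_7, so b_4 < b_7. But one relation states b_7 < b_4. These cannot both hold.

inconsistent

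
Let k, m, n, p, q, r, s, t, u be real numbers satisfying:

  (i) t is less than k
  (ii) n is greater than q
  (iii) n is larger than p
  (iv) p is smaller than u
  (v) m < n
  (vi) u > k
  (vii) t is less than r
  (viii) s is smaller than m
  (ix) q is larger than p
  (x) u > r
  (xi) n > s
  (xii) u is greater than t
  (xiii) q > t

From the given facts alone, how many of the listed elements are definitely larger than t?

5

From t the given relations immediately reach r, k, q, u.
From those, n — 5 in total.
Nothing else is reachable above t; 5 in all.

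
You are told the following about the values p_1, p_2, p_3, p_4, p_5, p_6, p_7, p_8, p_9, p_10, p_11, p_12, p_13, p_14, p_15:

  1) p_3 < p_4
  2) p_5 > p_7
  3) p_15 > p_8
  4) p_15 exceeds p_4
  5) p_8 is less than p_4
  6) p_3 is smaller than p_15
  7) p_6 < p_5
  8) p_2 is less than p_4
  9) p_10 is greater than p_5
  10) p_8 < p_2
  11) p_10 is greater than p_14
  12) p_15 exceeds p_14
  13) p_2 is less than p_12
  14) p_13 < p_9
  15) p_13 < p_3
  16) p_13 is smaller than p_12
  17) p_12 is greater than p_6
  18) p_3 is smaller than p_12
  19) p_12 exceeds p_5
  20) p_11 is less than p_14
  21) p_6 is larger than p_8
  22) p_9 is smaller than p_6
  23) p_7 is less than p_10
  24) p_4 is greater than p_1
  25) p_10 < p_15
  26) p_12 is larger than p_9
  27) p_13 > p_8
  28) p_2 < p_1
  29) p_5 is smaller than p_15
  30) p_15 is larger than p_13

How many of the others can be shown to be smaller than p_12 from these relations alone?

8

The elements the relations force below p_12 are p_8, p_2, p_13, p_9, p_7, p_3, p_6, p_5 — no chain reaches any other.
That is 8.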